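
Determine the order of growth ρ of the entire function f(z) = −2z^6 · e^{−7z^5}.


M(r) = max_{|z|=r} |-2|·|z|^6·|e^{−7z^5}| = 2·r^6 · e^{7r^5} (the factors attain their maxima compatibly on |z|=r). Then log M(r) = log 2 + 6·log r + 7r^5, dominated by the last term, so log log M(r) ~ 5·log r. The polynomial factor -2z^6 contributes only a log r term and does not affect the order. ρ = 5.
Therefore ρ = 5.

Order ρ = 5.


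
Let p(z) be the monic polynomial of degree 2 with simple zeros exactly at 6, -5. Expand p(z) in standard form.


The polynomial is p(z) = ∏_{α ∈ S} (z − α), where S = {6, -5}.
Expanding the product yields: p(z) = z^2 -z -30.
The resulting polynomial has degree 2 and real coefficients as required.

p(z) = z^2 -z -30.


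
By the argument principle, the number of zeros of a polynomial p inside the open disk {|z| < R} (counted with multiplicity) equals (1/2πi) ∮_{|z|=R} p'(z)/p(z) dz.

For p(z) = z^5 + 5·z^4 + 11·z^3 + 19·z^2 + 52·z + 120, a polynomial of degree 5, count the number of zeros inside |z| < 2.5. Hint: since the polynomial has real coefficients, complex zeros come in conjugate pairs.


The zeros of p are: -3, (-2 + 2i), (-2 - 2i), (1 + 2i), (1 - 2i).
Their magnitudes are: 3, 2.828, 2.828, 2.236, 2.236.
Zeros with |z| < R = 2.5: (1 + 2i), (1 - 2i).
Count = 2.
By the argument principle, (1/2πi) ∮_{|z|=R} p'(z)/p(z) dz equals exactly this count.

Number of zeros inside |z| < 2.5: 2.


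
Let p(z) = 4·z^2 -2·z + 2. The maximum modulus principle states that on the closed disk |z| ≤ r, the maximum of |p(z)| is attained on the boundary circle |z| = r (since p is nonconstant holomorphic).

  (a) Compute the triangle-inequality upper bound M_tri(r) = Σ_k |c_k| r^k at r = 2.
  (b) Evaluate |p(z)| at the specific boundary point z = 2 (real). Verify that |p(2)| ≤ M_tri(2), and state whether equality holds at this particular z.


Coefficients: c_0 = 2, c_1 = -2, c_2 = 4. Radius r = 2.
Part (a). Triangle bound: M_tri(r) = Σ_k |c_k| r^k
  = |2|·2^0 + |-2|·2^1 + |4|·2^2
  = 2 + 4 + 16 = 22.
This bounds M(r) := max_{|z|=r} |p(z)| from above; equality holds iff all terms c_k z^k can be made to align in phase at a single z on |z|=r.
Part (b). At z = 2 (real, on the circle |z| = r):
  p(2) = (2)·2^0 + (-2)·2^1 + (4)·2^2 = 14.
  |p(2)| = 14.
Check: |p(2)| = 14 ≤ 22 = M_tri(2). ✓ Equality does not hold at z = 2 (the coefficients have mixed signs, so the terms do not all align in phase there).

M_tri(2) = 22; |p(2)| = 14; equality at z=2: no.


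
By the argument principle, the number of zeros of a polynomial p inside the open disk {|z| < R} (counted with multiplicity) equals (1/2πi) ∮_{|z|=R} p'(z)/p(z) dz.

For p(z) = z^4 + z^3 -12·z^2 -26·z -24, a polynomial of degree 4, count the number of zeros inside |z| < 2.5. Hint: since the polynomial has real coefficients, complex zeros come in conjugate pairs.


The zeros of p are: 4, -3, (-1 + 1i), (-1 - 1i).
Their magnitudes are: 4, 3, 1.414, 1.414.
Zeros with |z| < R = 2.5: (-1 + 1i), (-1 - 1i).
Count = 2.
By the argument principle, (1/2πi) ∮_{|z|=R} p'(z)/p(z) dz equals exactly this count.

Number of zeros inside |z| < 2.5: 2.


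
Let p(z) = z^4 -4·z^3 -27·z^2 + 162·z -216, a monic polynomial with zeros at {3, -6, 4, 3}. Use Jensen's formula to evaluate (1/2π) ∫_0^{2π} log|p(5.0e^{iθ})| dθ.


Zeros: -6, 3, 3, 4; r = 5.0.
Inside |z| < r: 3, 3, 4. Outside (|z| ≥ r): -6.
p(0) = -216, so log|p(0)| = log(216) = 5.3753.
Apply Jensen: I(r) = log|p(0)| + Σ_k log(r/|z_k|), summed over zeros inside |z| < r.
  log(r/|z_k|) for z_k = 3: log(5.0/3) = 0.5108
  log(r/|z_k|) for z_k = 4: log(5.0/4) = 0.2231
  log(r/|z_k|) for z_k = 3: log(5.0/3) = 0.5108
  Outside zeros (-6) contribute nothing to the Jensen sum.
Sum over inside zeros: 1.2448.
I(r) = log|p(0)| + (inside sum) = 5.3753 + 1.2448 = 6.6201.
Note: since some zeros are outside |z| ≤ r, the simplified n·log(r) form does NOT apply — only the inside zeros contribute.

I(r) ≈ 6.6201.


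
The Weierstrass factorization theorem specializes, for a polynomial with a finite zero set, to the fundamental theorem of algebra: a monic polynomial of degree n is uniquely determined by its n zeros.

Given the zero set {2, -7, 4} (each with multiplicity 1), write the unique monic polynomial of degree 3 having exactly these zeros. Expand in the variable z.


The polynomial is p(z) = ∏_{α ∈ S} (z − α), where S = {2, -7, 4}.
Expanding the product yields: p(z) = z^3 + z^2 -34·z + 56.
The resulting polynomial has degree 3 and real coefficients as required.

p(z) = z^3 + z^2 -34·z + 56.


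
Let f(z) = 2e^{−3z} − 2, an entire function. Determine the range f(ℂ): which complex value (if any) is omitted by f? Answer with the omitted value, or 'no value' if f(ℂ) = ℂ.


Little Picard bounds the complement of f(ℂ) to at most one point.
e^{−3z} is never zero on ℂ, so 2·e^{−3z} takes every value in ℂ ∖ {0}. Adding -2 shifts the range to ℂ ∖ {-2}. Thus f omits exactly the value -2.

Omitted value: -2.


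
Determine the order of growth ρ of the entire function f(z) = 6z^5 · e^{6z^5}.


M(r) = max_{|z|=r} |6|·|z|^5·|e^{6z^5}| = 6·r^5 · e^{6r^5} (the factors attain their maxima compatibly on |z|=r). Then log M(r) = log 6 + 5·log r + 6r^5, dominated by the last term, so log log M(r) ~ 5·log r. The polynomial factor 6z^5 contributes only a log r term and does not affect the order. ρ = 5.
Therefore ρ = 5.

Order ρ = 5.


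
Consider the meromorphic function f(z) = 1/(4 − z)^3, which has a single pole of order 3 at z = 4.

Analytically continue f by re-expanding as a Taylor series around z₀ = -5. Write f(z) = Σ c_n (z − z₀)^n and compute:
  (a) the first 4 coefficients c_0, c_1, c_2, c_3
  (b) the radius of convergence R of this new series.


Let w = z − z₀, so z = z₀ + w.
Then 4 − z = 4 − (z₀ + w) = (4 − z₀) − w = 9 − w.
f(z) = 1/(9 − w)^3 = (1/(9)^3) · (1 − w/(9))^{−3}.
By the binomial series (1−u)^{−3} = Σ_{n≥0} C(n+2, 2) u^n for |u|<1, with u = w/(9):
  c_n = C(n+2, 2) / (9)^(n+3).
  c_0 = 1/(9)^3 = 1/729.
  c_1 = 3/(9)^4 = 1/2187.
  c_2 = 6/(9)^5 = 2/19683.
  c_3 = 10/(9)^6 = 10/531441.
The series is valid for |w/d| < 1, i.e. |z − z₀| < |d|.
Radius of convergence: R = |4 − z₀| = |9| = 9 (distance from z₀ to the singularity z = 4).

c_0 = 1/729, c_1 = 1/2187, c_2 = 2/19683, c_3 = 10/531441; R = 9.


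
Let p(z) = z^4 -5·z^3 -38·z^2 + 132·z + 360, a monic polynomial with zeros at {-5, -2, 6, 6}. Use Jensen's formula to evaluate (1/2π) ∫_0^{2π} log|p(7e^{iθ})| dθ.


Zeros: -5, -2, 6, 6; r = 7.
Inside |z| < r: -5, -2, 6, 6. Outside (|z| ≥ r): ∅.
p(0) = 360, so log|p(0)| = log(360) = 5.8861.
Apply Jensen: I(r) = log|p(0)| + Σ_k log(r/|z_k|), summed over zeros inside |z| < r.
  log(r/|z_k|) for z_k = -5: log(7/5) = 0.3365
  log(r/|z_k|) for z_k = -2: log(7/2) = 1.2528
  log(r/|z_k|) for z_k = 6: log(7/6) = 0.1542
  log(r/|z_k|) for z_k = 6: log(7/6) = 0.1542
Sum over inside zeros: 1.8975.
I(r) = log|p(0)| + (inside sum) = 5.8861 + 1.8975 = 7.7836.
Closed form (all zeros inside, monic): I(r) = n·log(r) = 4·log(7) = 7.7836. ✓

I(r) ≈ 7.7836.


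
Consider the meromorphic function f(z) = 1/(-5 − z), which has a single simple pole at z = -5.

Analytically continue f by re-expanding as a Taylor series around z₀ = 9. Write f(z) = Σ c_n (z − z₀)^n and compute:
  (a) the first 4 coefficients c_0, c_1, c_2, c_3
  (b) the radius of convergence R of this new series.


Let w = z − z₀, so z = z₀ + w.
Then -5 − z = -5 − (z₀ + w) = (-5 − z₀) − w = -14 − w.
f(z) = 1/(-14 − w) = (1/(-14)) · 1/(1 − w/(-14)) = Σ_{n≥0} w^n / (-14)^(n+1).
So c_n = 1/(-14)^(n+1):
  c_0 = 1/(-14)^1 = -1/14.
  c_1 = 1/(-14)^2 = 1/196.
  c_2 = 1/(-14)^3 = -1/2744.
  c_3 = 1/(-14)^4 = 1/38416.
The series is valid for |w/d| < 1, i.e. |z − z₀| < |d|.
Radius of convergence: R = |-5 − z₀| = |-14| = 14 (distance from z₀ to the singularity z = -5).

c_0 = -1/14, c_1 = 1/196, c_2 = -1/2744, c_3 = 1/38416; R = 14.


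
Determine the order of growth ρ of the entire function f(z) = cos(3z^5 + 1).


Write cos(w) = (e^{iw} ± e^{−iw})/(2 or 2i), so |cos(w)| ≤ e^{|w|}. With w = 3z^5 + 1, |w| ≤ 3r^5 + 1 on |z|=r, giving M(r) ≤ e^{3r^5 + 1} and ρ ≤ 5. For the lower bound, choose z on |z|=r with 3z^5 purely imaginary of modulus 3r^5; then |cos(3z^5 + 1)| grows like e^{3r^5}/2, so ρ ≥ 5. Hence ρ = 5.
Therefore ρ = 5.

Order ρ = 5.


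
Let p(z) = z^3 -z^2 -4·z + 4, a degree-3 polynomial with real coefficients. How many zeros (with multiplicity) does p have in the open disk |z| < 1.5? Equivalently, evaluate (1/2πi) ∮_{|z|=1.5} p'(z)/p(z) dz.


The zeros of p are: 2, -2, 1.
Their magnitudes are: 2, 2, 1.
Zeros with |z| < R = 1.5: 1.
Count = 1.
By the argument principle, (1/2πi) ∮_{|z|=R} p'(z)/p(z) dz equals exactly this count.

Number of zeros inside |z| < 1.5: 1.


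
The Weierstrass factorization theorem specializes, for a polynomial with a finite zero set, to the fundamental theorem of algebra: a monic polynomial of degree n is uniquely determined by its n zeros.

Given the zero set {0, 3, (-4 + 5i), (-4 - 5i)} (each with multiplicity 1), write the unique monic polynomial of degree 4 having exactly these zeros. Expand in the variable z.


The polynomial is p(z) = ∏_{α ∈ S} (z − α), where S = {0, 3, (-4 + 5i), (-4 - 5i)}.
Expanding the product yields: p(z) = z^4 + 5·z^3 + 17·z^2 -123·z.
Note conjugate pairs combine to real quadratics: (z − (-4+5i))(z − (-4−5i)) = z² + 8z + 41.
The resulting polynomial has degree 4 and real coefficients as required.

p(z) = z^4 + 5·z^3 + 17·z^2 -123·z.


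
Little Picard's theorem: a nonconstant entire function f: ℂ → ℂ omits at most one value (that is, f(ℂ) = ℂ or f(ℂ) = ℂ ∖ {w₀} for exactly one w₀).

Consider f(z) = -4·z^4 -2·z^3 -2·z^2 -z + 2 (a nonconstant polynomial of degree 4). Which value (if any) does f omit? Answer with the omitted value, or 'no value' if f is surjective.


Little Picard bounds the complement of f(ℂ) to at most one point.
For every w ∈ ℂ, the equation p(z) − w = 0 is a nonconstant polynomial in z and hence has at least one root by the fundamental theorem of algebra. So p is surjective onto ℂ, omitting no value.

Omitted value: no value.


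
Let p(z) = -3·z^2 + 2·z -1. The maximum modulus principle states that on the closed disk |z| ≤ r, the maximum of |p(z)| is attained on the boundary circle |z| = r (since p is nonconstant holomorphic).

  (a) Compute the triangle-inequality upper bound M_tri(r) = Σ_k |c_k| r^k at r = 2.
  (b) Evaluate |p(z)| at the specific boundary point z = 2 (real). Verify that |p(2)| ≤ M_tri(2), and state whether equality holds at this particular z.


Coefficients: c_0 = -1, c_1 = 2, c_2 = -3. Radius r = 2.
Part (a). Triangle bound: M_tri(r) = Σ_k |c_k| r^k
  = |-1|·2^0 + |2|·2^1 + |-3|·2^2
  = 1 + 4 + 12 = 17.
This bounds M(r) := max_{|z|=r} |p(z)| from above; equality holds iff all terms c_k z^k can be made to align in phase at a single z on |z|=r.
Part (b). At z = 2 (real, on the circle |z| = r):
  p(2) = (-1)·2^0 + (2)·2^1 + (-3)·2^2 = -9.
  |p(2)| = 9.
Check: |p(2)| = 9 ≤ 17 = M_tri(2). ✓ Equality does not hold at z = 2 (the coefficients have mixed signs, so the terms do not all align in phase there).

M_tri(2) = 17; |p(2)| = 9; equality at z=2: no.


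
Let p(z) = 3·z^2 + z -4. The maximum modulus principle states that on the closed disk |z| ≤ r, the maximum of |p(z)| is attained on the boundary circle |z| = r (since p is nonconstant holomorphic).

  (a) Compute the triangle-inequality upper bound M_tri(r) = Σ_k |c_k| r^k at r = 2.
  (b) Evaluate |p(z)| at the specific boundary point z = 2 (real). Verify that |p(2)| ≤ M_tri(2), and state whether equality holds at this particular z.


Coefficients: c_0 = -4, c_1 = 1, c_2 = 3. Radius r = 2.
Part (a). Triangle bound: M_tri(r) = Σ_k |c_k| r^k
  = |-4|·2^0 + |1|·2^1 + |3|·2^2
  = 4 + 2 + 12 = 18.
This bounds M(r) := max_{|z|=r} |p(z)| from above; equality holds iff all terms c_k z^k can be made to align in phase at a single z on |z|=r.
Part (b). At z = 2 (real, on the circle |z| = r):
  p(2) = (-4)·2^0 + (1)·2^1 + (3)·2^2 = 10.
  |p(2)| = 10.
Check: |p(2)| = 10 ≤ 18 = M_tri(2). ✓ Equality does not hold at z = 2 (the coefficients have mixed signs, so the terms do not all align in phase there).

M_tri(2) = 18; |p(2)| = 10; equality at z=2: no.


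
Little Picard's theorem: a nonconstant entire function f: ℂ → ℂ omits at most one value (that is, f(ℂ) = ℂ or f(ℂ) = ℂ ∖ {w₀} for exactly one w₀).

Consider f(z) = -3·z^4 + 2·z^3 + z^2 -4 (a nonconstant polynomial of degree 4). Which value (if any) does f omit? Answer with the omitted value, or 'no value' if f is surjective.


Little Picard bounds the complement of f(ℂ) to at most one point.
For every w ∈ ℂ, the equation p(z) − w = 0 is a nonconstant polynomial in z and hence has at least one root by the fundamental theorem of algebra. So p is surjective onto ℂ, omitting no value.

Omitted value: no value.


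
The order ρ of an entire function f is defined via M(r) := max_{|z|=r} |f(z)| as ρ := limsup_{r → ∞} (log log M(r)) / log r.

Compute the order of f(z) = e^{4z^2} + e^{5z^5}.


Each summand is entire of order 2 and 5 respectively (as in the single-exponential case). The order of a sum is at most the max of the orders, so ρ ≤ 5. For the lower bound: on |z|=r choose arg z so that 5z^5 is real positive; then |e^{5z^5}| = e^{5r^5} while |e^{4z^2}| ≤ e^{4r^2} = o(e^{5r^5}). So |f| ≥ e^{5r^5}(1 − o(1)) and ρ ≥ 5. Hence ρ = max(2, 5) = 5.
Therefore ρ = 5.

Order ρ = 5.


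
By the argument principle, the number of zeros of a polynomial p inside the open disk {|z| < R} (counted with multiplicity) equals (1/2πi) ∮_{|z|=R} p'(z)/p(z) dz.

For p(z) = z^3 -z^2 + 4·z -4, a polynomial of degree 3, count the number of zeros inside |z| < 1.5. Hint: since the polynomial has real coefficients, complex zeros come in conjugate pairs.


The zeros of p are: (0 + 2i), (0 - 2i), 1.
Their magnitudes are: 2, 2, 1.
Zeros with |z| < R = 1.5: 1.
Count = 1.
By the argument principle, (1/2πi) ∮_{|z|=R} p'(z)/p(z) dz equals exactly this count.

Number of zeros inside |z| < 1.5: 1.


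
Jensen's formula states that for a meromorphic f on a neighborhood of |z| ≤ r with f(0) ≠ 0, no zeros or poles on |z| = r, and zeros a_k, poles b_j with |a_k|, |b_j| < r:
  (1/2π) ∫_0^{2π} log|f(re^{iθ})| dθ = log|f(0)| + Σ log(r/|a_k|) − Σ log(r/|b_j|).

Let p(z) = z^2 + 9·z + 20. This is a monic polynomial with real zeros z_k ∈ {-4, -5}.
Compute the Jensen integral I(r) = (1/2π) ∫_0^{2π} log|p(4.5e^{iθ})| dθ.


Zeros: -5, -4; r = 4.5.
Inside |z| < r: -4. Outside (|z| ≥ r): -5.
p(0) = 20, so log|p(0)| = log(20) = 2.9957.
Apply Jensen: I(r) = log|p(0)| + Σ_k log(r/|z_k|), summed over zeros inside |z| < r.
  log(r/|z_k|) for z_k = -4: log(4.5/4) = 0.1178
  Outside zeros (-5) contribute nothing to the Jensen sum.
Sum over inside zeros: 0.1178.
I(r) = log|p(0)| + (inside sum) = 2.9957 + 0.1178 = 3.1135.
Note: since some zeros are outside |z| ≤ r, the simplified n·log(r) form does NOT apply — only the inside zeros contribute.

I(r) ≈ 3.1135.


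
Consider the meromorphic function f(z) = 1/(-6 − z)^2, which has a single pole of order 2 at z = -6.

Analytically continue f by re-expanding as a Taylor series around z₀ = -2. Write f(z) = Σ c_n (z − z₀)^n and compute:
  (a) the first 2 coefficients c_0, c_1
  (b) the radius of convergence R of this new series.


Let w = z − z₀, so z = z₀ + w.
Then -6 − z = -6 − (z₀ + w) = (-6 − z₀) − w = -4 − w.
f(z) = 1/(-4 − w)^2 = (1/(-4)^2) · (1 − w/(-4))^{−2}.
By the binomial series (1−u)^{−2} = Σ_{n≥0} C(n+1, 1) u^n for |u|<1, with u = w/(-4):
  c_n = C(n+1, 1) / (-4)^(n+2).
  c_0 = 1/(-4)^2 = 1/16.
  c_1 = 2/(-4)^3 = -1/32.
The series is valid for |w/d| < 1, i.e. |z − z₀| < |d|.
Radius of convergence: R = |-6 − z₀| = |-4| = 4 (distance from z₀ to the singularity z = -6).

c_0 = 1/16, c_1 = -1/32; R = 4.


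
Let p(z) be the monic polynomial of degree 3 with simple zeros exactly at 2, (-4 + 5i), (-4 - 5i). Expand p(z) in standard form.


The polynomial is p(z) = ∏_{α ∈ S} (z − α), where S = {2, (-4 + 5i), (-4 - 5i)}.
Expanding the product yields: p(z) = z^3 + 6·z^2 + 25·z -82.
Note conjugate pairs combine to real quadratics: (z − (-4+5i))(z − (-4−5i)) = z² + 8z + 41.
The resulting polynomial has degree 3 and real coefficients as required.

p(z) = z^3 + 6·z^2 + 25·z -82.


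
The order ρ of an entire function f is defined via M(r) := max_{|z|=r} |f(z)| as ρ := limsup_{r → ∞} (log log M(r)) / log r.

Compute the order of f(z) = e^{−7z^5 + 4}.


|e^{−7z^5 + 4}| = e^{Re(-7·z^5) + 4} ≤ e^{7|z|^5 + 4} = e^{7r^5 + 4} on |z| = r, so ρ ≤ 5. Choosing z on |z|=r so that -7·z^5 is real positive (always possible by picking arg z appropriately) gives |f(z)| = e^{7r^5 + 4}, matching the bound. The additive constant 4 does not affect log log M(r) ~ 5·log r. Hence ρ = 5.
Therefore ρ = 5.

Order ρ = 5.


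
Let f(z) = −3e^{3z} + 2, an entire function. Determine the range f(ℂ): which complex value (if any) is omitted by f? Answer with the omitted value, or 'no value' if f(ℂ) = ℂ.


Little Picard bounds the complement of f(ℂ) to at most one point.
e^{3z} is never zero on ℂ, so -3·e^{3z} takes every value in ℂ ∖ {0}. Adding 2 shifts the range to ℂ ∖ {2}. Thus f omits exactly the value 2.

Omitted value: 2.


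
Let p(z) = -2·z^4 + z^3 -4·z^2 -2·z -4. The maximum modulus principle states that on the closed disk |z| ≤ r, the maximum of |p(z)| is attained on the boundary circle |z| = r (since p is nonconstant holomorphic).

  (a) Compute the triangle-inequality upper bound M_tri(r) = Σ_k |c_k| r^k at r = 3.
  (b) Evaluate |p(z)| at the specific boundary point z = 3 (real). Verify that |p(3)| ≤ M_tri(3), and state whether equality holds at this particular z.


Coefficients: c_0 = -4, c_1 = -2, c_2 = -4, c_3 = 1, c_4 = -2. Radius r = 3.
Part (a). Triangle bound: M_tri(r) = Σ_k |c_k| r^k
  = |-4|·3^0 + |-2|·3^1 + |-4|·3^2 + |1|·3^3 + |-2|·3^4
  = 4 + 6 + 36 + 27 + 162 = 235.
This bounds M(r) := max_{|z|=r} |p(z)| from above; equality holds iff all terms c_k z^k can be made to align in phase at a single z on |z|=r.
Part (b). At z = 3 (real, on the circle |z| = r):
  p(3) = (-4)·3^0 + (-2)·3^1 + (-4)·3^2 + (1)·3^3 + (-2)·3^4 = -181.
  |p(3)| = 181.
Check: |p(3)| = 181 ≤ 235 = M_tri(3). ✓ Equality does not hold at z = 3 (the coefficients have mixed signs, so the terms do not all align in phase there).

M_tri(3) = 235; |p(3)| = 181; equality at z=3: no.


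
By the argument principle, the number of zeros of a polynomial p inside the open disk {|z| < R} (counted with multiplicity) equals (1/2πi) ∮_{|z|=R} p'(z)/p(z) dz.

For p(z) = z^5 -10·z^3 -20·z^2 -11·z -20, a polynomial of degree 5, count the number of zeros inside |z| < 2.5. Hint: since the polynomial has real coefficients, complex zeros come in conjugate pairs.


The zeros of p are: (-2 + 1i), (-2 - 1i), (0 + 1i), (0 - 1i), 4.
Their magnitudes are: 2.236, 2.236, 1, 1, 4.
Zeros with |z| < R = 2.5: (-2 + 1i), (-2 - 1i), (0 + 1i), (0 - 1i).
Count = 4.
By the argument principle, (1/2πi) ∮_{|z|=R} p'(z)/p(z) dz equals exactly this count.

Number of zeros inside |z| < 2.5: 4.


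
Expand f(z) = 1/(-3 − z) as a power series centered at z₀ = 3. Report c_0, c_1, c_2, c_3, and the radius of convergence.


Let w = z − z₀, so z = z₀ + w.
Then -3 − z = -3 − (z₀ + w) = (-3 − z₀) − w = -6 − w.
f(z) = 1/(-6 − w) = (1/(-6)) · 1/(1 − w/(-6)) = Σ_{n≥0} w^n / (-6)^(n+1).
So c_n = 1/(-6)^(n+1):
  c_0 = 1/(-6)^1 = -1/6.
  c_1 = 1/(-6)^2 = 1/36.
  c_2 = 1/(-6)^3 = -1/216.
  c_3 = 1/(-6)^4 = 1/1296.
The series is valid for |w/d| < 1, i.e. |z − z₀| < |d|.
Radius of convergence: R = |-3 − z₀| = |-6| = 6 (distance from z₀ to the singularity z = -3).

c_0 = -1/6, c_1 = 1/36, c_2 = -1/216, c_3 = 1/1296; R = 6.


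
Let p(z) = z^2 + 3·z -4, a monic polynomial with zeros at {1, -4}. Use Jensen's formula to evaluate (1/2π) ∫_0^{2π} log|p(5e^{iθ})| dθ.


Zeros: -4, 1; r = 5.
Inside |z| < r: -4, 1. Outside (|z| ≥ r): ∅.
p(0) = -4, so log|p(0)| = log(4) = 1.3863.
Apply Jensen: I(r) = log|p(0)| + Σ_k log(r/|z_k|), summed over zeros inside |z| < r.
  log(r/|z_k|) for z_k = 1: log(5/1) = 1.6094
  log(r/|z_k|) for z_k = -4: log(5/4) = 0.2231
Sum over inside zeros: 1.8326.
I(r) = log|p(0)| + (inside sum) = 1.3863 + 1.8326 = 3.2189.
Closed form (all zeros inside, monic): I(r) = n·log(r) = 2·log(5) = 3.2189. ✓

I(r) ≈ 3.2189.


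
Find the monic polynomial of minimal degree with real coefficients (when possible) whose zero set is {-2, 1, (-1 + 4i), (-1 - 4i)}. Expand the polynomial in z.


The polynomial is p(z) = ∏_{α ∈ S} (z − α), where S = {-2, 1, (-1 + 4i), (-1 - 4i)}.
Expanding the product yields: p(z) = z^4 + 3·z^3 + 17·z^2 + 13·z -34.
Note conjugate pairs combine to real quadratics: (z − (-1+4i))(z − (-1−4i)) = z² + 2z + 17.
The resulting polynomial has degree 4 and real coefficients as required.

p(z) = z^4 + 3·z^3 + 17·z^2 + 13·z -34.


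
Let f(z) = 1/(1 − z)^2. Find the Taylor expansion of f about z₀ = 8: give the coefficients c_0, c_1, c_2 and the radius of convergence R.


Let w = z − z₀, so z = z₀ + w.
Then 1 − z = 1 − (z₀ + w) = (1 − z₀) − w = -7 − w.
f(z) = 1/(-7 − w)^2 = (1/(-7)^2) · (1 − w/(-7))^{−2}.
By the binomial series (1−u)^{−2} = Σ_{n≥0} C(n+1, 1) u^n for |u|<1, with u = w/(-7):
  c_n = C(n+1, 1) / (-7)^(n+2).
  c_0 = 1/(-7)^2 = 1/49.
  c_1 = 2/(-7)^3 = -2/343.
  c_2 = 3/(-7)^4 = 3/2401.
The series is valid for |w/d| < 1, i.e. |z − z₀| < |d|.
Radius of convergence: R = |1 − z₀| = |-7| = 7 (distance from z₀ to the singularity z = 1).

c_0 = 1/49, c_1 = -2/343, c_2 = 3/2401; R = 7.


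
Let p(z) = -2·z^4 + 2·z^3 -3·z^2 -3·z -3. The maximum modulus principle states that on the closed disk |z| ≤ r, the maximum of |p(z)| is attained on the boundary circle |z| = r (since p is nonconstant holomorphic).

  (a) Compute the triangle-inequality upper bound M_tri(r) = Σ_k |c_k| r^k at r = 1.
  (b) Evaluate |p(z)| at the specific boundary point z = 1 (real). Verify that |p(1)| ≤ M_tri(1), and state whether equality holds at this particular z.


Coefficients: c_0 = -3, c_1 = -3, c_2 = -3, c_3 = 2, c_4 = -2. Radius r = 1.
Part (a). Triangle bound: M_tri(r) = Σ_k |c_k| r^k
  = |-3|·1^0 + |-3|·1^1 + |-3|·1^2 + |2|·1^3 + |-2|·1^4
  = 3 + 3 + 3 + 2 + 2 = 13.
This bounds M(r) := max_{|z|=r} |p(z)| from above; equality holds iff all terms c_k z^k can be made to align in phase at a single z on |z|=r.
Part (b). At z = 1 (real, on the circle |z| = r):
  p(1) = (-3)·1^0 + (-3)·1^1 + (-3)·1^2 + (2)·1^3 + (-2)·1^4 = -9.
  |p(1)| = 9.
Check: |p(1)| = 9 ≤ 13 = M_tri(1). ✓ Equality does not hold at z = 1 (the coefficients have mixed signs, so the terms do not all align in phase there).

M_tri(1) = 13; |p(1)| = 9; equality at z=1: no.


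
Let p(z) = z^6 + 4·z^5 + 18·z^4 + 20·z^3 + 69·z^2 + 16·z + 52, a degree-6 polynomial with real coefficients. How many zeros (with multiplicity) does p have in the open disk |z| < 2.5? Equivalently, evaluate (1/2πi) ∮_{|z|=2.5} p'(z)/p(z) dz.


The zeros of p are: (0 + 2i), (0 - 2i), (-2 + 3i), (-2 - 3i), (0 + 1i), (0 - 1i).
Their magnitudes are: 2, 2, 3.606, 3.606, 1, 1.
Zeros with |z| < R = 2.5: (0 + 2i), (0 - 2i), (0 + 1i), (0 - 1i).
Count = 4.
By the argument principle, (1/2πi) ∮_{|z|=R} p'(z)/p(z) dz equals exactly this count.

Number of zeros inside |z| < 2.5: 4.


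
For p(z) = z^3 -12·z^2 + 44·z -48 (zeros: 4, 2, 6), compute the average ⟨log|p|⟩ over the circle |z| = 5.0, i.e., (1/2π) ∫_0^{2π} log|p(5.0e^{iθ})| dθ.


Zeros: 2, 4, 6; r = 5.0.
Inside |z| < r: 2, 4. Outside (|z| ≥ r): 6.
p(0) = -48, so log|p(0)| = log(48) = 3.8712.
Apply Jensen: I(r) = log|p(0)| + Σ_k log(r/|z_k|), summed over zeros inside |z| < r.
  log(r/|z_k|) for z_k = 4: log(5.0/4) = 0.2231
  log(r/|z_k|) for z_k = 2: log(5.0/2) = 0.9163
  Outside zeros (6) contribute nothing to the Jensen sum.
Sum over inside zeros: 1.1394.
I(r) = log|p(0)| + (inside sum) = 3.8712 + 1.1394 = 5.0106.
Note: since some zeros are outside |z| ≤ r, the simplified n·log(r) form does NOT apply — only the inside zeros contribute.

I(r) ≈ 5.0106.


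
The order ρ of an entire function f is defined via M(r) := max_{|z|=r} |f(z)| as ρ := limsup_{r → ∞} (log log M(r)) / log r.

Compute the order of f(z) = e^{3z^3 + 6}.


|e^{3z^3 + 6}| = e^{Re(3·z^3) + 6} ≤ e^{3|z|^3 + 6} = e^{3r^3 + 6} on |z| = r, so ρ ≤ 3. Choosing z on |z|=r so that 3·z^3 is real positive (always possible by picking arg z appropriately) gives |f(z)| = e^{3r^3 + 6}, matching the bound. The additive constant 6 does not affect log log M(r) ~ 3·log r. Hence ρ = 3.
Therefore ρ = 3.

Order ρ = 3.


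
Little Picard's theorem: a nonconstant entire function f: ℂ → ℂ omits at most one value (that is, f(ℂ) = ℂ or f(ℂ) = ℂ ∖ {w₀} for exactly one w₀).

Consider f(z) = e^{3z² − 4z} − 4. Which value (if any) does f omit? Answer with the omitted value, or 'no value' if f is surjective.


Little Picard bounds the complement of f(ℂ) to at most one point.
The exponent g(z) = 3z² − 4z is a nonconstant polynomial, hence surjective onto ℂ. So e^{g(z)} takes every value in {e^w : w ∈ ℂ} = ℂ ∖ {0}. Adding -4 shifts the range to ℂ ∖ {-4}. f omits exactly -4.

Omitted value: -4.


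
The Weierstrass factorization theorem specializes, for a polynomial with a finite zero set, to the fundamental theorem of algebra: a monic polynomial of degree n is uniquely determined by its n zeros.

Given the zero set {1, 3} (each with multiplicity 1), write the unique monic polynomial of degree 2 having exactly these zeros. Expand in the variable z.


The polynomial is p(z) = ∏_{α ∈ S} (z − α), where S = {1, 3}.
Expanding the product yields: p(z) = z^2 -4·z + 3.
The resulting polynomial has degree 2 and real coefficients as required.

p(z) = z^2 -4·z + 3.


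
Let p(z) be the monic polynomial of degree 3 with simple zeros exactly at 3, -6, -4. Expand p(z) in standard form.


The polynomial is p(z) = ∏_{α ∈ S} (z − α), where S = {3, -6, -4}.
Expanding the product yields: p(z) = z^3 + 7·z^2 -6·z -72.
The resulting polynomial has degree 3 and real coefficients as required.

p(z) = z^3 + 7·z^2 -6·z -72.


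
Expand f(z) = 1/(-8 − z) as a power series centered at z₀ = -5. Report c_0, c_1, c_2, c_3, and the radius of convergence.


Let w = z − z₀, so z = z₀ + w.
Then -8 − z = -8 − (z₀ + w) = (-8 − z₀) − w = -3 − w.
f(z) = 1/(-3 − w) = (1/(-3)) · 1/(1 − w/(-3)) = Σ_{n≥0} w^n / (-3)^(n+1).
So c_n = 1/(-3)^(n+1):
  c_0 = 1/(-3)^1 = -1/3.
  c_1 = 1/(-3)^2 = 1/9.
  c_2 = 1/(-3)^3 = -1/27.
  c_3 = 1/(-3)^4 = 1/81.
The series is valid for |w/d| < 1, i.e. |z − z₀| < |d|.
Radius of convergence: R = |-8 − z₀| = |-3| = 3 (distance from z₀ to the singularity z = -8).

c_0 = -1/3, c_1 = 1/9, c_2 = -1/27, c_3 = 1/81; R = 3.


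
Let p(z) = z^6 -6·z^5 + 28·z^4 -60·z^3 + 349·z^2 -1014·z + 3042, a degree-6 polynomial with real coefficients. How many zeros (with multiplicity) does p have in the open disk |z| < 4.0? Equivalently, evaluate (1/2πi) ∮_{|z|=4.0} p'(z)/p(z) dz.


The zeros of p are: (3 + 3i), (3 - 3i), (2 + 3i), (2 - 3i), (-2 + 3i), (-2 - 3i).
Their magnitudes are: 4.243, 4.243, 3.606, 3.606, 3.606, 3.606.
Zeros with |z| < R = 4.0: (2 + 3i), (2 - 3i), (-2 + 3i), (-2 - 3i).
Count = 4.
By the argument principle, (1/2πi) ∮_{|z|=R} p'(z)/p(z) dz equals exactly this count.

Number of zeros inside |z| < 4.0: 4.


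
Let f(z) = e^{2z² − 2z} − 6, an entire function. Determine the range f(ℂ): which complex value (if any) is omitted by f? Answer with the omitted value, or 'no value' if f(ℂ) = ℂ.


Little Picard bounds the complement of f(ℂ) to at most one point.
The exponent g(z) = 2z² − 2z is a nonconstant polynomial, hence surjective onto ℂ. So e^{g(z)} takes every value in {e^w : w ∈ ℂ} = ℂ ∖ {0}. Adding -6 shifts the range to ℂ ∖ {-6}. f omits exactly -6.

Omitted value: -6.


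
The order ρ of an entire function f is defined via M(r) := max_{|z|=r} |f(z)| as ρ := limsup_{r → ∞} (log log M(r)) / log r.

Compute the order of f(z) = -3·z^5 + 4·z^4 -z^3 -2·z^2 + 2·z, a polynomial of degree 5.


|f(z)| ≤ Σ|c_k|·r^k = O(r^5) as r → ∞. Polynomial growth is O(e^{r^ε}) for every ε > 0 (since r^5/e^{r^ε} → 0), so ρ ≤ ε for all ε > 0, i.e. ρ = 0. Every nonconstant polynomial has order 0.
Therefore ρ = 0.

Order ρ = 0.


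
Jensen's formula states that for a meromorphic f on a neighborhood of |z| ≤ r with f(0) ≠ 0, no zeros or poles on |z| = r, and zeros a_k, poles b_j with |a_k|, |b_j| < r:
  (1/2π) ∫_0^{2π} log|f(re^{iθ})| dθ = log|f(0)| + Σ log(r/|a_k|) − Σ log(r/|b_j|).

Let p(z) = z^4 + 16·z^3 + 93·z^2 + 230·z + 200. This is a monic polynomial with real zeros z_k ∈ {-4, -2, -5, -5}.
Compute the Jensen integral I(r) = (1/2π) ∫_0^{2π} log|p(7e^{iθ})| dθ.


Zeros: -5, -5, -4, -2; r = 7.
Inside |z| < r: -5, -5, -4, -2. Outside (|z| ≥ r): ∅.
p(0) = 200, so log|p(0)| = log(200) = 5.2983.
Apply Jensen: I(r) = log|p(0)| + Σ_k log(r/|z_k|), summed over zeros inside |z| < r.
  log(r/|z_k|) for z_k = -4: log(7/4) = 0.5596
  log(r/|z_k|) for z_k = -2: log(7/2) = 1.2528
  log(r/|z_k|) for z_k = -5: log(7/5) = 0.3365
  log(r/|z_k|) for z_k = -5: log(7/5) = 0.3365
Sum over inside zeros: 2.4853.
I(r) = log|p(0)| + (inside sum) = 5.2983 + 2.4853 = 7.7836.
Closed form (all zeros inside, monic): I(r) = n·log(r) = 4·log(7) = 7.7836. ✓

I(r) ≈ 7.7836.


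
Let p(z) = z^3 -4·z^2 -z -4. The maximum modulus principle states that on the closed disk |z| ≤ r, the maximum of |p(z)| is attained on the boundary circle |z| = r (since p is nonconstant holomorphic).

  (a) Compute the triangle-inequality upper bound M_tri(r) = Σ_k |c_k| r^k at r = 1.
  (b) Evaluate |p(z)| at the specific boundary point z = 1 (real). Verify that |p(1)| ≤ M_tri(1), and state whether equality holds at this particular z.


Coefficients: c_0 = -4, c_1 = -1, c_2 = -4, c_3 = 1. Radius r = 1.
Part (a). Triangle bound: M_tri(r) = Σ_k |c_k| r^k
  = |-4|·1^0 + |-1|·1^1 + |-4|·1^2 + |1|·1^3
  = 4 + 1 + 4 + 1 = 10.
This bounds M(r) := max_{|z|=r} |p(z)| from above; equality holds iff all terms c_k z^k can be made to align in phase at a single z on |z|=r.
Part (b). At z = 1 (real, on the circle |z| = r):
  p(1) = (-4)·1^0 + (-1)·1^1 + (-4)·1^2 + (1)·1^3 = -8.
  |p(1)| = 8.
Check: |p(1)| = 8 ≤ 10 = M_tri(1). ✓ Equality does not hold at z = 1 (the coefficients have mixed signs, so the terms do not all align in phase there).

M_tri(1) = 10; |p(1)| = 8; equality at z=1: no.


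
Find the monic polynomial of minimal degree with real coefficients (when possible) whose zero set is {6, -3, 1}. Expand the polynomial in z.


The polynomial is p(z) = ∏_{α ∈ S} (z − α), where S = {6, -3, 1}.
Expanding the product yields: p(z) = z^3 -4·z^2 -15·z + 18.
The resulting polynomial has degree 3 and real coefficients as required.

p(z) = z^3 -4·z^2 -15·z + 18.


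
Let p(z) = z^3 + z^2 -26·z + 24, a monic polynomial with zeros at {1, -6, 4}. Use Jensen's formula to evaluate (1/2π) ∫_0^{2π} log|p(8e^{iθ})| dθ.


Zeros: -6, 1, 4; r = 8.
Inside |z| < r: -6, 1, 4. Outside (|z| ≥ r): ∅.
p(0) = 24, so log|p(0)| = log(24) = 3.1781.
Apply Jensen: I(r) = log|p(0)| + Σ_k log(r/|z_k|), summed over zeros inside |z| < r.
  log(r/|z_k|) for z_k = 1: log(8/1) = 2.0794
  log(r/|z_k|) for z_k = -6: log(8/6) = 0.2877
  log(r/|z_k|) for z_k = 4: log(8/4) = 0.6931
Sum over inside zeros: 3.0603.
I(r) = log|p(0)| + (inside sum) = 3.1781 + 3.0603 = 6.2383.
Closed form (all zeros inside, monic): I(r) = n·log(r) = 3·log(8) = 6.2383. ✓

I(r) ≈ 6.2383.


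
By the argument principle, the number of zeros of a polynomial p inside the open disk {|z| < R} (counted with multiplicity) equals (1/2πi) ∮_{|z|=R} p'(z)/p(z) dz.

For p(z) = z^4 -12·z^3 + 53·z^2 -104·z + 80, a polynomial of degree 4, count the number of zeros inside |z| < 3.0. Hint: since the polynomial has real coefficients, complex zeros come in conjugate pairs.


The zeros of p are: 4, (2 + 1i), (2 - 1i), 4.
Their magnitudes are: 4, 2.236, 2.236, 4.
Zeros with |z| < R = 3.0: (2 + 1i), (2 - 1i).
Count = 2.
By the argument principle, (1/2πi) ∮_{|z|=R} p'(z)/p(z) dz equals exactly this count.

Number of zeros inside |z| < 3.0: 2.


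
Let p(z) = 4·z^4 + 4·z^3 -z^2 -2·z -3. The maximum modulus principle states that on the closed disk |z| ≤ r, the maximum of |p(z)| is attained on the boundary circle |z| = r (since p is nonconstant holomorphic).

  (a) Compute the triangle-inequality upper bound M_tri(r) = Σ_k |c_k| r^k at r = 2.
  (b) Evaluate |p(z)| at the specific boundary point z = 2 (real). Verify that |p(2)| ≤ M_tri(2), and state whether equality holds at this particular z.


Coefficients: c_0 = -3, c_1 = -2, c_2 = -1, c_3 = 4, c_4 = 4. Radius r = 2.
Part (a). Triangle bound: M_tri(r) = Σ_k |c_k| r^k
  = |-3|·2^0 + |-2|·2^1 + |-1|·2^2 + |4|·2^3 + |4|·2^4
  = 3 + 4 + 4 + 32 + 64 = 107.
This bounds M(r) := max_{|z|=r} |p(z)| from above; equality holds iff all terms c_k z^k can be made to align in phase at a single z on |z|=r.
Part (b). At z = 2 (real, on the circle |z| = r):
  p(2) = (-3)·2^0 + (-2)·2^1 + (-1)·2^2 + (4)·2^3 + (4)·2^4 = 85.
  |p(2)| = 85.
Check: |p(2)| = 85 ≤ 107 = M_tri(2). ✓ Equality does not hold at z = 2 (the coefficients have mixed signs, so the terms do not all align in phase there).

M_tri(2) = 107; |p(2)| = 85; equality at z=2: no.


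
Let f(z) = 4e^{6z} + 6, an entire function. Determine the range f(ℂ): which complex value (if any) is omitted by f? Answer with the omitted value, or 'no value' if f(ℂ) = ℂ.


Little Picard bounds the complement of f(ℂ) to at most one point.
e^{6z} is never zero on ℂ, so 4·e^{6z} takes every value in ℂ ∖ {0}. Adding 6 shifts the range to ℂ ∖ {6}. Thus f omits exactly the value 6.

Omitted value: 6.


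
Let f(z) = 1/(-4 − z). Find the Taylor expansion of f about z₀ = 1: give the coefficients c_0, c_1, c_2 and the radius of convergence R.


Let w = z − z₀, so z = z₀ + w.
Then -4 − z = -4 − (z₀ + w) = (-4 − z₀) − w = -5 − w.
f(z) = 1/(-5 − w) = (1/(-5)) · 1/(1 − w/(-5)) = Σ_{n≥0} w^n / (-5)^(n+1).
So c_n = 1/(-5)^(n+1):
  c_0 = 1/(-5)^1 = -1/5.
  c_1 = 1/(-5)^2 = 1/25.
  c_2 = 1/(-5)^3 = -1/125.
The series is valid for |w/d| < 1, i.e. |z − z₀| < |d|.
Radius of convergence: R = |-4 − z₀| = |-5| = 5 (distance from z₀ to the singularity z = -4).

c_0 = -1/5, c_1 = 1/25, c_2 = -1/125; R = 5.


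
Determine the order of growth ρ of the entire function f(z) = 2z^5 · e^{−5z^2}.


M(r) = max_{|z|=r} |2|·|z|^5·|e^{−5z^2}| = 2·r^5 · e^{5r^2} (the factors attain their maxima compatibly on |z|=r). Then log M(r) = log 2 + 5·log r + 5r^2, dominated by the last term, so log log M(r) ~ 2·log r. The polynomial factor 2z^5 contributes only a log r term and does not affect the order. ρ = 2.
Therefore ρ = 2.

Order ρ = 2.


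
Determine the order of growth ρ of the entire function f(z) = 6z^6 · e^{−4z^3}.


M(r) = max_{|z|=r} |6|·|z|^6·|e^{−4z^3}| = 6·r^6 · e^{4r^3} (the factors attain their maxima compatibly on |z|=r). Then log M(r) = log 6 + 6·log r + 4r^3, dominated by the last term, so log log M(r) ~ 3·log r. The polynomial factor 6z^6 contributes only a log r term and does not affect the order. ρ = 3.
Therefore ρ = 3.

Order ρ = 3.


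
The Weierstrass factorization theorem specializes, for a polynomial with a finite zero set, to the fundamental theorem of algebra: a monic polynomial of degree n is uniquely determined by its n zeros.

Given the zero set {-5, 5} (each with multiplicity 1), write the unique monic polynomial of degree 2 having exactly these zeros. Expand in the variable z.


The polynomial is p(z) = ∏_{α ∈ S} (z − α), where S = {-5, 5}.
Expanding the product yields: p(z) = z^2 -25.
The resulting polynomial has degree 2 and real coefficients as required.

p(z) = z^2 -25.


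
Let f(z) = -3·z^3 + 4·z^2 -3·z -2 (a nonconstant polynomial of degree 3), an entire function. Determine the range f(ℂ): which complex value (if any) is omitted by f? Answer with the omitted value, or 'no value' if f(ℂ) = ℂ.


Little Picard bounds the complement of f(ℂ) to at most one point.
For every w ∈ ℂ, the equation p(z) − w = 0 is a nonconstant polynomial in z and hence has at least one root by the fundamental theorem of algebra. So p is surjective onto ℂ, omitting no value.

Omitted value: no value.


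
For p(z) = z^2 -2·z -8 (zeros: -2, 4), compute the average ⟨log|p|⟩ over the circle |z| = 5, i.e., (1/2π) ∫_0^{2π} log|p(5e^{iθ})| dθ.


Zeros: -2, 4; r = 5.
Inside |z| < r: -2, 4. Outside (|z| ≥ r): ∅.
p(0) = -8, so log|p(0)| = log(8) = 2.0794.
Apply Jensen: I(r) = log|p(0)| + Σ_k log(r/|z_k|), summed over zeros inside |z| < r.
  log(r/|z_k|) for z_k = -2: log(5/2) = 0.9163
  log(r/|z_k|) for z_k = 4: log(5/4) = 0.2231
Sum over inside zeros: 1.1394.
I(r) = log|p(0)| + (inside sum) = 2.0794 + 1.1394 = 3.2189.
Closed form (all zeros inside, monic): I(r) = n·log(r) = 2·log(5) = 3.2189. ✓

I(r) ≈ 3.2189.


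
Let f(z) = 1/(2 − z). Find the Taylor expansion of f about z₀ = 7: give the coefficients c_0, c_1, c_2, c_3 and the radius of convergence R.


Let w = z − z₀, so z = z₀ + w.
Then 2 − z = 2 − (z₀ + w) = (2 − z₀) − w = -5 − w.
f(z) = 1/(-5 − w) = (1/(-5)) · 1/(1 − w/(-5)) = Σ_{n≥0} w^n / (-5)^(n+1).
So c_n = 1/(-5)^(n+1):
  c_0 = 1/(-5)^1 = -1/5.
  c_1 = 1/(-5)^2 = 1/25.
  c_2 = 1/(-5)^3 = -1/125.
  c_3 = 1/(-5)^4 = 1/625.
The series is valid for |w/d| < 1, i.e. |z − z₀| < |d|.
Radius of convergence: R = |2 − z₀| = |-5| = 5 (distance from z₀ to the singularity z = 2).

c_0 = -1/5, c_1 = 1/25, c_2 = -1/125, c_3 = 1/625; R = 5.


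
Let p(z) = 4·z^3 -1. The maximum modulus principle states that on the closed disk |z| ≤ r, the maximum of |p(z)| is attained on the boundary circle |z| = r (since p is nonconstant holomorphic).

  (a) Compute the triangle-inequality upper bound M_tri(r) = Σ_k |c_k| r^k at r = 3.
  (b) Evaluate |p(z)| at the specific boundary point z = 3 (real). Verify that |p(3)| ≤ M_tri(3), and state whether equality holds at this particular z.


Coefficients: c_0 = -1, c_1 = 0, c_2 = 0, c_3 = 4. Radius r = 3.
Part (a). Triangle bound: M_tri(r) = Σ_k |c_k| r^k
  = |-1|·3^0 + |0|·3^1 + |0|·3^2 + |4|·3^3
  = 1 + 0 + 0 + 108 = 109.
This bounds M(r) := max_{|z|=r} |p(z)| from above; equality holds iff all terms c_k z^k can be made to align in phase at a single z on |z|=r.
Part (b). At z = 3 (real, on the circle |z| = r):
  p(3) = (-1)·3^0 + (0)·3^1 + (0)·3^2 + (4)·3^3 = 107.
  |p(3)| = 107.
Check: |p(3)| = 107 ≤ 109 = M_tri(3). ✓ Equality does not hold at z = 3 (the coefficients have mixed signs, so the terms do not all align in phase there).

M_tri(3) = 109; |p(3)| = 107; equality at z=3: no.


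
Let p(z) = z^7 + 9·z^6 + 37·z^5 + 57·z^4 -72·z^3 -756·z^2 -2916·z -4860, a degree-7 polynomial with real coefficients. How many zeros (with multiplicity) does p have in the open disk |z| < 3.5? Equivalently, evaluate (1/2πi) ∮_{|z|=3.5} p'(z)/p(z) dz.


The zeros of p are: (-3 + 3i), (-3 - 3i), (-3 + 1i), (-3 - 1i), (0 + 3i), (0 - 3i), 3.
Their magnitudes are: 4.243, 4.243, 3.162, 3.162, 3, 3, 3.
Zeros with |z| < R = 3.5: (-3 + 1i), (-3 - 1i), (0 + 3i), (0 - 3i), 3.
Count = 5.
By the argument principle, (1/2πi) ∮_{|z|=R} p'(z)/p(z) dz equals exactly this count.

Number of zeros inside |z| < 3.5: 5.
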